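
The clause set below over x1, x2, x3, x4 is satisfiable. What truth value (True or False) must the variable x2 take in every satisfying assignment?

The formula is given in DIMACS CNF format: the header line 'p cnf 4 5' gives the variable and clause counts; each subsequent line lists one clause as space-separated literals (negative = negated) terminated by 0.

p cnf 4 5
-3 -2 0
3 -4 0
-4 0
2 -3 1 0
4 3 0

Suppose x2 = True.
(¬x3) alone gives x3 = False.
(¬x4) alone gives x4 = False.
That conflicts with the unit clause (x4).
So every satisfying assignment has x2 = False.

False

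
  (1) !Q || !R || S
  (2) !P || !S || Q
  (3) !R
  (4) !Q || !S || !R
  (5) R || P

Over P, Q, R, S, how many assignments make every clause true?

There are 2^4 = 16 truth assignments over (P, Q, R, S).
Check each against the 5 clauses (columns in the order P, Q, R, S):
  F F F F  ✗ fails (R || P)
  F F F T  ✗ fails (R || P)
  F F T F  ✗ fails (!R)
  F F T T  ✗ fails (!R)
  F T F F  ✗ fails (R || P)
  F T F T  ✗ fails (R || P)
  F T T F  ✗ fails (!Q || !R || S)
  F T T T  ✗ fails (!R)
  T F F F  ✓ satisfies all
  T F F T  ✗ fails (!P || !S || Q)
  T F T F  ✗ fails (!R)
  T F T T  ✗ fails (!P || !S || Q)
  T T F F  ✓ satisfies all
  T T F T  ✓ satisfies all
  T T T F  ✗ fails (!Q || !R || S)
  T T T T  ✗ fails (!R)
3 of the 16 rows are models.

3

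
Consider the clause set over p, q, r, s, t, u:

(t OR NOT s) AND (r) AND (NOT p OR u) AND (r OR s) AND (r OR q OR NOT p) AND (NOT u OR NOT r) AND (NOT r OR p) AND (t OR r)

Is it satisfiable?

The clause (r) is unit, so r = true.
The clause (NOT u) is unit, so u = false.
The clause (NOT p) is unit, so p = false.
But (p) is also a unit clause — contradiction.
No assignment satisfies every clause.

No, unsatisfiable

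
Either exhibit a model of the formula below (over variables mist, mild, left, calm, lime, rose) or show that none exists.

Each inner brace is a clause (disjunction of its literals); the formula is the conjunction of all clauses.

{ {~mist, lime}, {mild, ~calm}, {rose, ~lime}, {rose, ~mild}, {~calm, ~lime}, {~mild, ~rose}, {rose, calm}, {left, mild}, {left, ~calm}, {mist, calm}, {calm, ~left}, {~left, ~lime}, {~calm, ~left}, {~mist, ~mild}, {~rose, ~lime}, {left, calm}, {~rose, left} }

Try mist = 0.
From the singleton clause (calm), calm = 1.
From the singleton clause (mild), mild = 1.
From the singleton clause (rose), rose = 1.
Now (~rose) is unsatisfied and unit — conflict.
Backtrack on mist: now try mist = 1.
From the singleton clause (lime), lime = 1.
From the singleton clause (rose), rose = 1.
Now (~rose) is unsatisfied and unit — conflict.
Both values of mist lead to a conflict.

UNSATISFIABLE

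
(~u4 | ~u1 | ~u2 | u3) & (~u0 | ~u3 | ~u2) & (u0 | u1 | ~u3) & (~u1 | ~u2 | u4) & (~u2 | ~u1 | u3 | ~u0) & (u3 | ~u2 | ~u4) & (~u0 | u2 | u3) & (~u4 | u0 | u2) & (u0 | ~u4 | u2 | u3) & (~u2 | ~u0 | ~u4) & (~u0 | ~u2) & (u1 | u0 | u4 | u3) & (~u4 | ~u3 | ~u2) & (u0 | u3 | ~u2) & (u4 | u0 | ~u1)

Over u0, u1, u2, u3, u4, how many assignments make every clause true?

4

There are 2^5 = 32 truth assignments over (u0, u1, u2, u3, u4).
Split on u4. With u4 = 1, the clauses containing u4 are satisfied and ~u4 drops from the rest; 2 of the 2^4 = 16 assignments to the other variables satisfy what remains.
With u4 = 0, by the same count on the reduced clause set, 2 assignments work.
(One model: u0=T, u1=F, u2=F, u3=T, u4=F.)
Total: 2 + 2 = 4.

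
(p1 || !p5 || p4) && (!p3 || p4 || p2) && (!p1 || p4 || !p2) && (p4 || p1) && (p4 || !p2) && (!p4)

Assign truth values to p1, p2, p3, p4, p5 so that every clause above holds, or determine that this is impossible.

p1 ↦ true,  p2 ↦ false,  p3 ↦ false,  p4 ↦ false,  p5 ↦ false

The clause (!p4) is unit, so p4 = false.
The clause (p1) is unit, so p1 = true.
The clause (!p2) is unit, so p2 = false.
The clause (!p3) is unit, so p3 = false.
All clauses hold; p5 can take either value.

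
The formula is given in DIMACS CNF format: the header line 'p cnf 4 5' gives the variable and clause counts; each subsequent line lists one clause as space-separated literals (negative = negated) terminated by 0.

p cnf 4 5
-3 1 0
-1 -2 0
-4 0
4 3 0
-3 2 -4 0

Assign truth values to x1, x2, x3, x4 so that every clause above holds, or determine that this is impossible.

(¬x4) alone gives x4 = False.
(x3) alone gives x3 = True.
(x1) alone gives x1 = True.
(¬x2) alone gives x2 = False.
Every clause now holds.

x1=True,  x2=False,  x3=True,  x4=False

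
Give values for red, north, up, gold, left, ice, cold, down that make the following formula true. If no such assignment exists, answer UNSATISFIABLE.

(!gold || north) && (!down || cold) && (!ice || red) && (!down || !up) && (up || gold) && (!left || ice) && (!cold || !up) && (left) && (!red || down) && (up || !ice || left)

red=true, north=true, up=false, gold=true, left=true, ice=true, cold=true, down=true

From the singleton clause (left), left = true.
From the singleton clause (ice), ice = true.
From the singleton clause (red), red = true.
From the singleton clause (down), down = true.
From the singleton clause (cold), cold = true.
From the singleton clause (!up), up = false.
From the singleton clause (gold), gold = true.
From the singleton clause (north), north = true.
This assignment satisfies each clause.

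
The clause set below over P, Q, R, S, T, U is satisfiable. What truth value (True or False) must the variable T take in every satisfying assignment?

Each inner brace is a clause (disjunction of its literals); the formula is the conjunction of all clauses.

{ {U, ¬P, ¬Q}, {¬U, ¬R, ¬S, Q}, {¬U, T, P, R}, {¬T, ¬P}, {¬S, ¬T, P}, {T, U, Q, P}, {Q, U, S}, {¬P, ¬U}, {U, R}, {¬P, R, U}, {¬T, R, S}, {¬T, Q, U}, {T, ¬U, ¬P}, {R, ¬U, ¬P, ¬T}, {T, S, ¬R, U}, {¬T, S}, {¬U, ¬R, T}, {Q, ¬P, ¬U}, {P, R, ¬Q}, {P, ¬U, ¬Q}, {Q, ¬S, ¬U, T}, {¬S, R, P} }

Suppose T = True.
The clause (¬P) is unit, so P = False.
The clause (¬S) is unit, so S = False.
But (S) is also a unit clause — contradiction.
So every satisfying assignment has T = False.

False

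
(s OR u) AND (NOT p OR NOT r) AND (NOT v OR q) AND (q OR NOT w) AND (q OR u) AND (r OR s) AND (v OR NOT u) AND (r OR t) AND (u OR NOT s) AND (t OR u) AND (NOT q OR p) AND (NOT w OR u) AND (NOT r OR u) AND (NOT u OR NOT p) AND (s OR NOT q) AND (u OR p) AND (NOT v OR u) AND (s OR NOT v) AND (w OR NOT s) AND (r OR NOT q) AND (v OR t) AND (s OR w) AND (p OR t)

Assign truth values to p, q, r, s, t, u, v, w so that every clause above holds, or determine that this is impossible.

UNSATISFIABLE

Suppose s = true.
Unit clause (u) forces u = true.
Unit clause (v) forces v = true.
Unit clause (q) forces q = true.
Unit clause (p) forces p = true.
That conflicts with the unit clause (NOT p).
Undo s and try s = false.
Unit clause (u) forces u = true.
Unit clause (r) forces r = true.
Unit clause (NOT p) forces p = false.
Unit clause (v) forces v = true.
That conflicts with the unit clause (NOT v).
Neither s = true nor s = false works.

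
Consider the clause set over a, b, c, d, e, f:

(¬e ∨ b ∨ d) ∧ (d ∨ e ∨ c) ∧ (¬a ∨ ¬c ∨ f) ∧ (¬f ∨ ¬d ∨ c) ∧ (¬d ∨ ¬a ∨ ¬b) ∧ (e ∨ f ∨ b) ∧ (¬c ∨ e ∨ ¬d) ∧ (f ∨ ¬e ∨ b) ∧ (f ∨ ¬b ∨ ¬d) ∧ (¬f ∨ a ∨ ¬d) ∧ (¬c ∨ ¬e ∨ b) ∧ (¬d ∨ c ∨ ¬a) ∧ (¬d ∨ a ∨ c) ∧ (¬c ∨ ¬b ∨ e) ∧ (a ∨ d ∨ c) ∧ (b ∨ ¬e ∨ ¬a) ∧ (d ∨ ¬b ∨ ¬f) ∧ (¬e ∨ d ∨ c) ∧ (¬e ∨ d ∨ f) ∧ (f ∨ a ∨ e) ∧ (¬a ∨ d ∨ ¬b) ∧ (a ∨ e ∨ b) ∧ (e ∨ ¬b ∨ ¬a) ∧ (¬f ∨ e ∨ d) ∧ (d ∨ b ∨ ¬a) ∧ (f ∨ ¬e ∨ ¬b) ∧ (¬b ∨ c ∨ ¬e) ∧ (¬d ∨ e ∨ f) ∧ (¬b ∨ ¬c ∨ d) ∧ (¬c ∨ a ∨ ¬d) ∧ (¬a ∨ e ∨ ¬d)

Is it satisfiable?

Branch on e: set e = False.
Branch on d: set d = True.
The clause (¬c) is unit, so c = False.
The clause (¬f) is unit, so f = False.
That conflicts with the unit clause (f).
Undo d and try d = False.
The clause (c) is unit, so c = True.
The clause (¬b) is unit, so b = False.
The clause (f) is unit, so f = True.
That conflicts with the unit clause (¬f).
Neither d = True nor d = False works.
Undo e and try e = True.
Branch on b: set b = True.
The clause (f) is unit, so f = True.
The clause (d) is unit, so d = True.
The clause (c) is unit, so c = True.
The clause (¬a) is unit, so a = False.
That conflicts with the unit clause (a).
Undo b and try b = False.
The clause (d) is unit, so d = True.
The clause (f) is unit, so f = True.
The clause (c) is unit, so c = True.
That conflicts with the unit clause (¬c).
Neither b = True nor b = False works.
Neither e = True nor e = False works.
No assignment satisfies every clause.

No, unsatisfiable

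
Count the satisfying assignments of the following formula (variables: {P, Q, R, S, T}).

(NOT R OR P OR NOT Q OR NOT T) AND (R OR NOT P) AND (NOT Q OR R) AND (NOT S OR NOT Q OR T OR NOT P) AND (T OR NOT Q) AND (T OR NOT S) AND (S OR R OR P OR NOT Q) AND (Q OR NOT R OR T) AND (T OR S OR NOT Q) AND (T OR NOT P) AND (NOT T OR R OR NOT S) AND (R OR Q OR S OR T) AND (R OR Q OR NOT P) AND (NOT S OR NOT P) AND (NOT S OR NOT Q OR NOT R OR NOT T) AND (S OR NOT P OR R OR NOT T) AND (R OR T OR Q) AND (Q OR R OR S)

There are 2^5 = 32 truth assignments over (P, Q, R, S, T).
Split on Q. With Q = true, the clauses containing Q are satisfied and NOT Q drops from the rest; 1 of the 2^4 = 16 assignments to the other variables satisfy what remains.
With Q = false, by the same count on the reduced clause set, 3 assignments work.
(One model: P=F, Q=F, R=T, S=F, T=T.)
Total: 1 + 3 = 4.

4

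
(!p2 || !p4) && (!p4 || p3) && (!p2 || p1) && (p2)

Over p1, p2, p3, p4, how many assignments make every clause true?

2

There are 2^4 = 16 truth assignments over (p1, p2, p3, p4).
Check each against the 4 clauses (columns in the order p1, p2, p3, p4):
  F F F F  ✗ fails (p2)
  F F F T  ✗ fails (!p4 || p3)
  F F T F  ✗ fails (p2)
  F F T T  ✗ fails (p2)
  F T F F  ✗ fails (!p2 || p1)
  F T F T  ✗ fails (!p2 || !p4)
  F T T F  ✗ fails (!p2 || p1)
  F T T T  ✗ fails (!p2 || !p4)
  T F F F  ✗ fails (p2)
  T F F T  ✗ fails (!p4 || p3)
  T F T F  ✗ fails (p2)
  T F T T  ✗ fails (p2)
  T T F F  ✓ satisfies all
  T T F T  ✗ fails (!p2 || !p4)
  T T T F  ✓ satisfies all
  T T T T  ✗ fails (!p2 || !p4)
2 of the 16 rows are models.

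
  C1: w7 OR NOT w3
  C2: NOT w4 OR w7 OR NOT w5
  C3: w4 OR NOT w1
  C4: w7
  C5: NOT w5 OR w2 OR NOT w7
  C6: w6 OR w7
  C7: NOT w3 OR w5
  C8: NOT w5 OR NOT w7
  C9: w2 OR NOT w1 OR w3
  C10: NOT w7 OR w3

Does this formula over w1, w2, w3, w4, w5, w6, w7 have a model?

Unsatisfiable

From the singleton clause (w7), w7 = true.
From the singleton clause (NOT w5), w5 = false.
From the singleton clause (NOT w3), w3 = false.
Now (w3) is unsatisfied and unit — conflict.
No assignment satisfies every clause.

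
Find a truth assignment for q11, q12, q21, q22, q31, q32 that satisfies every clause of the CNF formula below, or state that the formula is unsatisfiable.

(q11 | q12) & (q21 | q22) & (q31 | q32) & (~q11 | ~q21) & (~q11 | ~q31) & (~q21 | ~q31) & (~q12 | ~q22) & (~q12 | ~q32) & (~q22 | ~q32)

UNSATISFIABLE

Suppose q11 = 1.
From the singleton clause (~q21), q21 = 0.
From the singleton clause (q22), q22 = 1.
From the singleton clause (~q31), q31 = 0.
From the singleton clause (q32), q32 = 1.
But (~q32) is also a unit clause — contradiction.
Backtrack on q11: now try q11 = 0.
From the singleton clause (q12), q12 = 1.
From the singleton clause (~q22), q22 = 0.
From the singleton clause (q21), q21 = 1.
From the singleton clause (~q31), q31 = 0.
From the singleton clause (q32), q32 = 1.
But (~q32) is also a unit clause — contradiction.
Either choice for q11 ends in contradiction.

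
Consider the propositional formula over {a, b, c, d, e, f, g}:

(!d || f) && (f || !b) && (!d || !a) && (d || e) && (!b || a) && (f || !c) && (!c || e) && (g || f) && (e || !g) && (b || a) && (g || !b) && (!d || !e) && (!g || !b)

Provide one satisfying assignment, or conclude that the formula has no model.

a: true; b: false; c: false; d: false; e: true; f: true; g: true

Branch on d: set d = false.
From the singleton clause (e), e = true.
Branch on f: set f = true.
Branch on b: set b = false.
From the singleton clause (a), a = true.
No clause remains; c, g are free.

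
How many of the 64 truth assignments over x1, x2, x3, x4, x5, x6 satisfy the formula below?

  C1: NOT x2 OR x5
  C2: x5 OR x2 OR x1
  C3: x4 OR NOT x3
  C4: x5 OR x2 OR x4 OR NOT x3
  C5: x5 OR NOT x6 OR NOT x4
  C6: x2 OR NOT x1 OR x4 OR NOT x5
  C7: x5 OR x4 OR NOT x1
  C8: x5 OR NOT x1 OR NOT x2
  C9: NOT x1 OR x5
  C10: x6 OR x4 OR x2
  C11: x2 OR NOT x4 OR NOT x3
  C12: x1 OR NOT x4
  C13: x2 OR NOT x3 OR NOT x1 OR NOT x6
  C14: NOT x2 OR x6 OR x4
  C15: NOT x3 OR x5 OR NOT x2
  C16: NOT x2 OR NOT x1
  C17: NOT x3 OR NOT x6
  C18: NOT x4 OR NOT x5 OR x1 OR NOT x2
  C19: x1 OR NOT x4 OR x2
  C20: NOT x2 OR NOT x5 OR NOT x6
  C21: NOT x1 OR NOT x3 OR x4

3

There are 2^6 = 64 truth assignments over (x1, x2, x3, x4, x5, x6).
Split on x2. With x2 = true, the clauses containing x2 are satisfied and NOT x2 drops from the rest; 0 of the 2^5 = 32 assignments to the other variables satisfy what remains.
With x2 = false, by the same count on the reduced clause set, 3 assignments work.
Total: 0 + 3 = 3.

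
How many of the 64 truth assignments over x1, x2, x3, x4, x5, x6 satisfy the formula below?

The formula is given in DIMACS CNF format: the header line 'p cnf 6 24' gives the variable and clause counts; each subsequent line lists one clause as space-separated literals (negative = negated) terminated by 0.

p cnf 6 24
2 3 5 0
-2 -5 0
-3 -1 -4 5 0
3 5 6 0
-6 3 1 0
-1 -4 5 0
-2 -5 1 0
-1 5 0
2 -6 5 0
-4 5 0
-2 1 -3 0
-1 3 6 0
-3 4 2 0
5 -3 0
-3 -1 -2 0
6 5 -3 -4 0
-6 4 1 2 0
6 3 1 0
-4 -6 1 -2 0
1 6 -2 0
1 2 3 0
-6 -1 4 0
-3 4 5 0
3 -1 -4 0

4

There are 2^6 = 64 truth assignments over (x1, x2, x3, x4, x5, x6).
Split on x6. With x6 = True, the clauses containing x6 are satisfied and ¬x6 drops from the rest; 2 of the 2^5 = 32 assignments to the other variables satisfy what remains.
With x6 = False, by the same count on the reduced clause set, 2 assignments work.
Total: 2 + 2 = 4.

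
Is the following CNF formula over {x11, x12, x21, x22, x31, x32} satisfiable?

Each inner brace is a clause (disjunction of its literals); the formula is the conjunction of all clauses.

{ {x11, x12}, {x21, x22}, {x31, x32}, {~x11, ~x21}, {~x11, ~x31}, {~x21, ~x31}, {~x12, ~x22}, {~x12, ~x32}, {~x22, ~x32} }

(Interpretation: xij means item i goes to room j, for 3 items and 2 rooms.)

Case x11 = 1:
Unit clause (~x21) forces x21 = 0.
Unit clause (x22) forces x22 = 1.
Unit clause (~x31) forces x31 = 0.
Unit clause (x32) forces x32 = 1.
Now (~x32) is unsatisfied and unit — conflict.
That branch fails; take x11 = 0 instead.
Unit clause (x12) forces x12 = 1.
Unit clause (~x22) forces x22 = 0.
Unit clause (x21) forces x21 = 1.
Unit clause (~x31) forces x31 = 0.
Unit clause (x32) forces x32 = 1.
Now (~x32) is unsatisfied and unit — conflict.
Neither x11 = 1 nor x11 = 0 works.
No assignment satisfies every clause.

Unsatisfiable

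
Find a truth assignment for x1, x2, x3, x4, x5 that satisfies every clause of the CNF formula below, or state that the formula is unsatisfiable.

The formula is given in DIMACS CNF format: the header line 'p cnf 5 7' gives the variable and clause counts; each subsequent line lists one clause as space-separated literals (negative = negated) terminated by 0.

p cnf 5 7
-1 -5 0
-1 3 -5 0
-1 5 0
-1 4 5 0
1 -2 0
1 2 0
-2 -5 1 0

UNSATISFIABLE

Branch on x1: set x1 = False.
Unit clause (¬x2) forces x2 = False.
But (x2) is also a unit clause — contradiction.
Undo x1 and try x1 = True.
Unit clause (¬x5) forces x5 = False.
But (x5) is also a unit clause — contradiction.
Either choice for x1 ends in contradiction.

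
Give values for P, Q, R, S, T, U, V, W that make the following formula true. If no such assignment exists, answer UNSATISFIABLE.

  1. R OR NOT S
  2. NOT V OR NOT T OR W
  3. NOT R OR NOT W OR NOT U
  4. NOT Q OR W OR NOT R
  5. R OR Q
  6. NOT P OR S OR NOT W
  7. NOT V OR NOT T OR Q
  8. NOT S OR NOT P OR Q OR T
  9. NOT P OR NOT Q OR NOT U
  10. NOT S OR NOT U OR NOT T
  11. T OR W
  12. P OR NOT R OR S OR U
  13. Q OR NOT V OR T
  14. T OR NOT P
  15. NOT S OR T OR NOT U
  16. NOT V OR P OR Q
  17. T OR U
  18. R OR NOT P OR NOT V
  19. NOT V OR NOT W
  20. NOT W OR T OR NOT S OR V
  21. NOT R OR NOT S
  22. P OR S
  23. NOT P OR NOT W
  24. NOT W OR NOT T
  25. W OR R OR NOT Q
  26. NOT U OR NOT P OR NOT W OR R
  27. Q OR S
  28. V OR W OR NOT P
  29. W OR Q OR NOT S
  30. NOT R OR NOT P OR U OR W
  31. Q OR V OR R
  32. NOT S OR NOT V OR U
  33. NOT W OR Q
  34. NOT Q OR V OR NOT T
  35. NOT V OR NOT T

UNSATISFIABLE

Try R = true.
Unit clause (NOT S) forces S = false.
Unit clause (P) forces P = true.
Unit clause (NOT W) forces W = false.
Unit clause (NOT Q) forces Q = false.
Now (Q) is unsatisfied and unit — conflict.
So R must be the other value — set R = false.
Unit clause (NOT S) forces S = false.
Unit clause (Q) forces Q = true.
Unit clause (P) forces P = true.
Unit clause (NOT W) forces W = false.
Now (W) is unsatisfied and unit — conflict.
Both values of R lead to a conflict.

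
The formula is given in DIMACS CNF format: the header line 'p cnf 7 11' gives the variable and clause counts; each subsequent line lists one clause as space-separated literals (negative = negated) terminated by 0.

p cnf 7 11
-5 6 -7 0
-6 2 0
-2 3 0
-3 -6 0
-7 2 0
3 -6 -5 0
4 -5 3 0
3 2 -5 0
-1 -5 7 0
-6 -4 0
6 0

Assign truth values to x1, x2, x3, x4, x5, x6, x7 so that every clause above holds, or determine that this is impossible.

From the singleton clause (x6), x6 = True.
From the singleton clause (x2), x2 = True.
From the singleton clause (x3), x3 = True.
But (¬x3) is also a unit clause — contradiction.

UNSATISFIABLE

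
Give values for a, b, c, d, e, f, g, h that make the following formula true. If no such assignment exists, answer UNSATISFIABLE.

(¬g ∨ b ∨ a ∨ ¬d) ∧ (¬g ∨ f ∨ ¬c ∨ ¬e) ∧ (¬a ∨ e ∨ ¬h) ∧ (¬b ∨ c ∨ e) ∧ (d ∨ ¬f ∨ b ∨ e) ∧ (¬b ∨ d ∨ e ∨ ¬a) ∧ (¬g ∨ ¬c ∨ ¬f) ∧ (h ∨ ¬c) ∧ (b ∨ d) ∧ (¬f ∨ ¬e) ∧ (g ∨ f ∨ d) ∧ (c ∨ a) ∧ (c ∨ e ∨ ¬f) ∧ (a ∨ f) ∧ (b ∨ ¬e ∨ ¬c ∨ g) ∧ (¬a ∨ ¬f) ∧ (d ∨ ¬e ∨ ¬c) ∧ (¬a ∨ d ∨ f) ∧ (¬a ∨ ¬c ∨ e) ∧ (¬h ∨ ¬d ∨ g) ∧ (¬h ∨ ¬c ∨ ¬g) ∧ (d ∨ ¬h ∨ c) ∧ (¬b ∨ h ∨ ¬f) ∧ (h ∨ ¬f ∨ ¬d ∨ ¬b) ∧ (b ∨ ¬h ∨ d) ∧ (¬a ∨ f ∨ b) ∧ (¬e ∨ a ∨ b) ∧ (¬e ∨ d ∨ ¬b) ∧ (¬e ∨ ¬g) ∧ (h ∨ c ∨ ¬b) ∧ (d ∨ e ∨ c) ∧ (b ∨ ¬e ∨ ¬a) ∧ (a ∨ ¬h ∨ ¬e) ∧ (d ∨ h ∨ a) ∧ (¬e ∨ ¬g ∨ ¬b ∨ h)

a ↦ False,  b ↦ True,  c ↦ True,  d ↦ False,  e ↦ False,  f ↦ True,  g ↦ False,  h ↦ True

Case h = True:
Case a = False:
From the singleton clause (c), c = True.
From the singleton clause (f), f = True.
From the singleton clause (¬g), g = False.
From the singleton clause (¬e), e = False.
From the singleton clause (¬d), d = False.
From the singleton clause (b), b = True.
All clauses are satisfied.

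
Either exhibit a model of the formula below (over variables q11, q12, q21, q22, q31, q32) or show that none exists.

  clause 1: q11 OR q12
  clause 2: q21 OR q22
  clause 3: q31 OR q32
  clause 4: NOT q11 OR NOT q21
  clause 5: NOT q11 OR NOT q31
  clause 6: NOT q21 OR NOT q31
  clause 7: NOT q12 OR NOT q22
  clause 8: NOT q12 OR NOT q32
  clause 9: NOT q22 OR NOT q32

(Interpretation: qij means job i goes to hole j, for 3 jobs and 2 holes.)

UNSATISFIABLE

Branch on q11: set q11 = true.
The clause (NOT q21) is unit, so q21 = false.
The clause (q22) is unit, so q22 = true.
The clause (NOT q31) is unit, so q31 = false.
The clause (q32) is unit, so q32 = true.
Now (NOT q32) is unsatisfied and unit — conflict.
Undo q11 and try q11 = false.
The clause (q12) is unit, so q12 = true.
The clause (NOT q22) is unit, so q22 = false.
The clause (q21) is unit, so q21 = true.
The clause (NOT q31) is unit, so q31 = false.
The clause (q32) is unit, so q32 = true.
Now (NOT q32) is unsatisfied and unit — conflict.
Either choice for q11 ends in contradiction.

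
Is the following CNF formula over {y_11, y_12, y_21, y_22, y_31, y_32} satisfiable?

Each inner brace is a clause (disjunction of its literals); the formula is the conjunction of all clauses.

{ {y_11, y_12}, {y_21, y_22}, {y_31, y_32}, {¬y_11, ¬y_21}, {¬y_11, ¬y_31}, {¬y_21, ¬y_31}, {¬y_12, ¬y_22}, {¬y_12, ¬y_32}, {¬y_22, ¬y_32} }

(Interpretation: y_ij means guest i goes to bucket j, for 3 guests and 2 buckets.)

Try y_11 = True.
Unit clause (¬y_21) forces y_21 = False.
Unit clause (y_22) forces y_22 = True.
Unit clause (¬y_31) forces y_31 = False.
Unit clause (y_32) forces y_32 = True.
Now (¬y_32) is unsatisfied and unit — conflict.
That branch fails; take y_11 = False instead.
Unit clause (y_12) forces y_12 = True.
Unit clause (¬y_22) forces y_22 = False.
Unit clause (y_21) forces y_21 = True.
Unit clause (¬y_31) forces y_31 = False.
Unit clause (y_32) forces y_32 = True.
Now (¬y_32) is unsatisfied and unit — conflict.
Both values of y_11 lead to a conflict.
No assignment satisfies every clause.

Unsatisfiable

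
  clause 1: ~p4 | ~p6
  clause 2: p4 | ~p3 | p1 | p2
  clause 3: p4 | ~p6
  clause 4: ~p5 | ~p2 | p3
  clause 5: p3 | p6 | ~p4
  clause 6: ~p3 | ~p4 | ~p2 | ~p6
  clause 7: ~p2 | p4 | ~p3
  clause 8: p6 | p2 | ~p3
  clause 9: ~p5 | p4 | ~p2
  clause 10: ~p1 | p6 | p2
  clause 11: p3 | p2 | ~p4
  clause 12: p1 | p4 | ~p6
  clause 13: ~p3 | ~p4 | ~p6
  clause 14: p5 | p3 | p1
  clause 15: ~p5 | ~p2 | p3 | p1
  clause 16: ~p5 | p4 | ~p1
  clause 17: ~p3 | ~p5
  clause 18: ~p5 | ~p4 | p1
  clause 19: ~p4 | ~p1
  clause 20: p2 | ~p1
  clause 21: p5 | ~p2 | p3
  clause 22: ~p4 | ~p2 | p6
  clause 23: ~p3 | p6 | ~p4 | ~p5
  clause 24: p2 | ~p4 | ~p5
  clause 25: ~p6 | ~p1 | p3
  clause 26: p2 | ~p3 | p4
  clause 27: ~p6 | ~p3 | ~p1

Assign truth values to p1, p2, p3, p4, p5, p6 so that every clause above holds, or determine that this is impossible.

Suppose p4 = 0.
The clause (~p6) is unit, so p6 = 0.
Suppose p2 = 0.
The clause (~p3) is unit, so p3 = 0.
The clause (~p1) is unit, so p1 = 0.
The clause (p5) is unit, so p5 = 1.
All clauses are satisfied.

p1 ↦ 0; p2 ↦ 0; p3 ↦ 0; p4 ↦ 0; p5 ↦ 1; p6 ↦ 0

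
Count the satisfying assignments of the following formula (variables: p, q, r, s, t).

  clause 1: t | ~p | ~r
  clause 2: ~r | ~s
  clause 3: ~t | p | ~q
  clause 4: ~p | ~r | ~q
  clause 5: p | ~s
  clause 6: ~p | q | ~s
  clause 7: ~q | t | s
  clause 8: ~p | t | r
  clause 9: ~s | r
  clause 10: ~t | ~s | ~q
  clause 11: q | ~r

4

There are 2^5 = 32 truth assignments over (p, q, r, s, t).
Split on p. With p = 1, the clauses containing p are satisfied and ~p drops from the rest; 2 of the 2^4 = 16 assignments to the other variables satisfy what remains.
With p = 0, by the same count on the reduced clause set, 2 assignments work.
(One model: p=F, q=F, r=F, s=F, t=F.)
Total: 2 + 2 = 4.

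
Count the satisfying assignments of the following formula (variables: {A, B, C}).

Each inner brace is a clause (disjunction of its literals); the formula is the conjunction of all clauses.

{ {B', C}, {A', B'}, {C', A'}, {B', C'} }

3

There are 2^3 = 8 truth assignments over (A, B, C).
Check each against the 4 clauses (columns in the order A, B, C):
  F F F  ✓ satisfies all
  F F T  ✓ satisfies all
  F T F  ✗ fails (B' + C)
  F T T  ✗ fails (B' + C')
  T F F  ✓ satisfies all
  T F T  ✗ fails (C' + A')
  T T F  ✗ fails (B' + C)
  T T T  ✗ fails (A' + B')
3 of the 8 rows are models.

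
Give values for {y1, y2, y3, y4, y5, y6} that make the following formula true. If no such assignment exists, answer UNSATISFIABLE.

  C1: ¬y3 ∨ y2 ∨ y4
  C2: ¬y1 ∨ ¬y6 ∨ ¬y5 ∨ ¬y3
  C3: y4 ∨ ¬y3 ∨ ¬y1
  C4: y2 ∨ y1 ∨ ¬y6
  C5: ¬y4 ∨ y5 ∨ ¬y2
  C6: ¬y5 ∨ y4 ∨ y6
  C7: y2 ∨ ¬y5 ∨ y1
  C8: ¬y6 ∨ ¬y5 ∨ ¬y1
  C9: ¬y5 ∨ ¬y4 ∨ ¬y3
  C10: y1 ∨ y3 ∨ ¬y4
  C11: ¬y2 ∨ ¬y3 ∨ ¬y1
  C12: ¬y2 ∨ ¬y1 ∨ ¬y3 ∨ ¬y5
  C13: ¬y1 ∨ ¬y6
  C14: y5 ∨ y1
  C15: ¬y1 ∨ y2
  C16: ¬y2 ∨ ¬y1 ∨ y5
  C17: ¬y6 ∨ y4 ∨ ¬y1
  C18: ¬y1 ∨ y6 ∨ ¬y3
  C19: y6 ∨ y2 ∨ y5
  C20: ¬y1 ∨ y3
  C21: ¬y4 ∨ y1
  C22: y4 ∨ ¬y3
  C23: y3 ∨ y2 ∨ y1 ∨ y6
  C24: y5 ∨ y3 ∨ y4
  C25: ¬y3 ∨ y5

Try y1 = False.
From the singleton clause (y5), y5 = True.
From the singleton clause (y2), y2 = True.
From the singleton clause (¬y4), y4 = False.
From the singleton clause (y6), y6 = True.
From the singleton clause (¬y3), y3 = False.
This assignment satisfies each clause.

y1 ↦ False, y2 ↦ True, y3 ↦ False, y4 ↦ False, y5 ↦ True, y6 ↦ True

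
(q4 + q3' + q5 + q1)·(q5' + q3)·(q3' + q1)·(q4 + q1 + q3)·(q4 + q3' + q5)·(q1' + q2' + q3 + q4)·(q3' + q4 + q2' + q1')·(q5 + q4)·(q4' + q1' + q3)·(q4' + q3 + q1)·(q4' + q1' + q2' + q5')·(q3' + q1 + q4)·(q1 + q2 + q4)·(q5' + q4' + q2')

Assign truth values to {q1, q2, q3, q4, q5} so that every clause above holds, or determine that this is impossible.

Case q5 = 0:
The clause (q4) is unit, so q4 = 1.
Case q3 = 1:
The clause (q1) is unit, so q1 = 1.
Every clause is now satisfied; q2 is unconstrained.

q1: 1, q2: 0, q3: 1, q4: 1, q5: 0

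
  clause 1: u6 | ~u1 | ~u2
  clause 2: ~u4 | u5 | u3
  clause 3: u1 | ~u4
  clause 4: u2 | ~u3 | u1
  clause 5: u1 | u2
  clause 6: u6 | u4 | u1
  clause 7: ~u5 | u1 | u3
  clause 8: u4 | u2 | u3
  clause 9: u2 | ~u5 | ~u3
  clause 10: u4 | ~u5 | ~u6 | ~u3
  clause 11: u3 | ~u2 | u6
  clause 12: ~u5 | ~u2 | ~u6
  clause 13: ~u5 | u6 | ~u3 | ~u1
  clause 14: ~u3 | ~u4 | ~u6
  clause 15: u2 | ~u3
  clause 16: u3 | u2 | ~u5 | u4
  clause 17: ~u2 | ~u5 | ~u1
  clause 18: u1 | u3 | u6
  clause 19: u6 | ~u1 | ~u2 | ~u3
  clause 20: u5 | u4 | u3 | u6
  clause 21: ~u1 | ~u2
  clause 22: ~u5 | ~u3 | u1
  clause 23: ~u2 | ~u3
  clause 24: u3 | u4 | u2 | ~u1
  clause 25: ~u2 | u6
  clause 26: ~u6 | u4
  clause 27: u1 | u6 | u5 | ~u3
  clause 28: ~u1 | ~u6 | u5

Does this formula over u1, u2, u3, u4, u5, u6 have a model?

Satisfiable

Case u1 = 1:
(~u2) alone gives u2 = 0.
(~u3) alone gives u3 = 0.
(u4) alone gives u4 = 1.
(u5) alone gives u5 = 1.
Every clause is now satisfied; u6 is unconstrained.
A satisfying assignment: u1: 1; u2: 0; u3: 0; u4: 1; u5: 1; u6: 0.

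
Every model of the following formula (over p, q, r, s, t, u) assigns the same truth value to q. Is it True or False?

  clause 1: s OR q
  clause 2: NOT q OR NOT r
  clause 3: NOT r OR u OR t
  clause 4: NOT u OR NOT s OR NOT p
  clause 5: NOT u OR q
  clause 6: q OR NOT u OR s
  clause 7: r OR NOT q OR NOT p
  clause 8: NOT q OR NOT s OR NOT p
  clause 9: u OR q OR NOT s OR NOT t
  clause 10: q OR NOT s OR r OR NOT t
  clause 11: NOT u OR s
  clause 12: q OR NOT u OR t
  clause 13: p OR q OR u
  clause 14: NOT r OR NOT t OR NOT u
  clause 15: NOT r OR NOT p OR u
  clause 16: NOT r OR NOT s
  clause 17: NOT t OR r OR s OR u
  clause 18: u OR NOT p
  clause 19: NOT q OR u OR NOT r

Suppose q = false.
The clause (s) is unit, so s = true.
The clause (NOT u) is unit, so u = false.
The clause (NOT t) is unit, so t = false.
The clause (NOT r) is unit, so r = false.
The clause (p) is unit, so p = true.
That conflicts with the unit clause (NOT p).
So every satisfying assignment has q = True.

True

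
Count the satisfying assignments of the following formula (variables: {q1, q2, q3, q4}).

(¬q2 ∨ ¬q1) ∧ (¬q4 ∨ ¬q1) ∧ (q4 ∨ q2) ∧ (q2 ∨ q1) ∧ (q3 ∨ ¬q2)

There are 2^4 = 16 truth assignments over (q1, q2, q3, q4).
Check each against the 5 clauses (columns in the order q1, q2, q3, q4):
  F F F F  ✗ fails (q4 ∨ q2)
  F F F T  ✗ fails (q2 ∨ q1)
  F F T F  ✗ fails (q4 ∨ q2)
  F F T T  ✗ fails (q2 ∨ q1)
  F T F F  ✗ fails (q3 ∨ ¬q2)
  F T F T  ✗ fails (q3 ∨ ¬q2)
  F T T F  ✓ satisfies all
  F T T T  ✓ satisfies all
  T F F F  ✗ fails (q4 ∨ q2)
  T F F T  ✗ fails (¬q4 ∨ ¬q1)
  T F T F  ✗ fails (q4 ∨ q2)
  T F T T  ✗ fails (¬q4 ∨ ¬q1)
  T T F F  ✗ fails (¬q2 ∨ ¬q1)
  T T F T  ✗ fails (¬q2 ∨ ¬q1)
  T T T F  ✗ fails (¬q2 ∨ ¬q1)
  T T T T  ✗ fails (¬q2 ∨ ¬q1)
2 of the 16 rows are models.

2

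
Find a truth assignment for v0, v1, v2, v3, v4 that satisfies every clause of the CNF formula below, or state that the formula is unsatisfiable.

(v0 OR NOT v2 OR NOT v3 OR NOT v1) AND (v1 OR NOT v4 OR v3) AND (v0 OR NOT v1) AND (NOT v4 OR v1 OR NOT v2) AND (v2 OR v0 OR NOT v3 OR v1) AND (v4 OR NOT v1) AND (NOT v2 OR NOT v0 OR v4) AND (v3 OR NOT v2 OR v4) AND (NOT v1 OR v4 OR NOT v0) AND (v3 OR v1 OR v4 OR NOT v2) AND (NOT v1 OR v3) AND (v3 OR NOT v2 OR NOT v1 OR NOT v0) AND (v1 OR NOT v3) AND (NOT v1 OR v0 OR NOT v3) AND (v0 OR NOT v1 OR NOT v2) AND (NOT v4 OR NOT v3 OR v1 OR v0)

Try v0 = true.
Try v4 = true.
Try v1 = true.
(v3) alone gives v3 = true.
No clause remains; v2 is free.

v0: true,  v1: true,  v2: true,  v3: true,  v4: true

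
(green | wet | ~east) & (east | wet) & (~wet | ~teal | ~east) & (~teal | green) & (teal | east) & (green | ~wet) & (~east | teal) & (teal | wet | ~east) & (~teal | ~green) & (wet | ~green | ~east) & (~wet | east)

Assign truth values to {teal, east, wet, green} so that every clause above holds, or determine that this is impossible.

Branch on east: set east = 1.
(teal) alone gives teal = 1.
(~wet) alone gives wet = 0.
(green) alone gives green = 1.
But (~green) is also a unit clause — contradiction.
So east must be the other value — set east = 0.
(wet) alone gives wet = 1.
But (~wet) is also a unit clause — contradiction.
Both values of east lead to a conflict.

UNSATISFIABLE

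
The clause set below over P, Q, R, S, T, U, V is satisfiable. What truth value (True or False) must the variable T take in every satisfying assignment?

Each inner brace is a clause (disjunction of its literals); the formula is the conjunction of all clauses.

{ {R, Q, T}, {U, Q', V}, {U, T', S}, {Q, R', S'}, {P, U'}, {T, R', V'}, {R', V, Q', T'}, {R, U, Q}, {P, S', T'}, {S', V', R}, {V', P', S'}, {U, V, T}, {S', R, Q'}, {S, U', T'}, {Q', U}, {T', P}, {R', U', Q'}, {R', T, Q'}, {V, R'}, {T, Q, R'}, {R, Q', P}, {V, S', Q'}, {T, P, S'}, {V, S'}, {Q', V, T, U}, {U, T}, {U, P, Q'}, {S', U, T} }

False

Suppose T = 1.
(P) alone gives P = 1.
Branch on U: set U = 1.
(S) alone gives S = 1.
(V') alone gives V = 0.
That conflicts with the unit clause (V).
Backtrack on U: now try U = 0.
(S) alone gives S = 1.
(V') alone gives V = 0.
That conflicts with the unit clause (V).
Either choice for U ends in contradiction.
So every satisfying assignment has T = False.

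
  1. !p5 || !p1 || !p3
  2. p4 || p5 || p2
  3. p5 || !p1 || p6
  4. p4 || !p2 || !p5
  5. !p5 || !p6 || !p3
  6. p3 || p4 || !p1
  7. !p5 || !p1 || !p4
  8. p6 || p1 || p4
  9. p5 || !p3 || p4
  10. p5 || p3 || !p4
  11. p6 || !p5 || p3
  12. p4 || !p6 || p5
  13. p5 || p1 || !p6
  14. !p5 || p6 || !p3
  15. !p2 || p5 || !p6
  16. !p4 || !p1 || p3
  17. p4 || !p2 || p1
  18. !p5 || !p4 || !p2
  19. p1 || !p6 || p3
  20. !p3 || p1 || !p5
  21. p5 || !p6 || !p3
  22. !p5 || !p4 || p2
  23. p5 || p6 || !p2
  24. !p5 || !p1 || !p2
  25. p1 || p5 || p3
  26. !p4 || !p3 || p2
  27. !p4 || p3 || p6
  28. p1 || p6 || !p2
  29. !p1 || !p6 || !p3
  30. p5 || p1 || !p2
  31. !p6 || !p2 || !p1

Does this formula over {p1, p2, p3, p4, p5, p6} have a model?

No, unsatisfiable

Suppose p5 = false.
Suppose p4 = true.
The clause (p3) is unit, so p3 = true.
The clause (!p6) is unit, so p6 = false.
The clause (!p1) is unit, so p1 = false.
The clause (!p2) is unit, so p2 = false.
But (p2) is also a unit clause — contradiction.
So p4 must be the other value — set p4 = false.
The clause (p2) is unit, so p2 = true.
The clause (!p3) is unit, so p3 = false.
The clause (!p1) is unit, so p1 = false.
But (p1) is also a unit clause — contradiction.
Neither p4 = true nor p4 = false works.
So p5 must be the other value — set p5 = true.
Suppose p1 = false.
The clause (!p3) is unit, so p3 = false.
The clause (p6) is unit, so p6 = true.
But (!p6) is also a unit clause — contradiction.
So p1 must be the other value — set p1 = true.
The clause (!p3) is unit, so p3 = false.
The clause (p4) is unit, so p4 = true.
But (!p4) is also a unit clause — contradiction.
Neither p1 = true nor p1 = false works.
Neither p5 = true nor p5 = false works.
No assignment satisfies every clause.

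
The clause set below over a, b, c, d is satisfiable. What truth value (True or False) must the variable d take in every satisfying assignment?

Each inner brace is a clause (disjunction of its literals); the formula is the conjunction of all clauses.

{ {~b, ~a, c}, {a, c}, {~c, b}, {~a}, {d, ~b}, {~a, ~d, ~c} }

True

Suppose d = 0.
From the singleton clause (~a), a = 0.
From the singleton clause (c), c = 1.
From the singleton clause (b), b = 1.
But (~b) is also a unit clause — contradiction.
So every satisfying assignment has d = True.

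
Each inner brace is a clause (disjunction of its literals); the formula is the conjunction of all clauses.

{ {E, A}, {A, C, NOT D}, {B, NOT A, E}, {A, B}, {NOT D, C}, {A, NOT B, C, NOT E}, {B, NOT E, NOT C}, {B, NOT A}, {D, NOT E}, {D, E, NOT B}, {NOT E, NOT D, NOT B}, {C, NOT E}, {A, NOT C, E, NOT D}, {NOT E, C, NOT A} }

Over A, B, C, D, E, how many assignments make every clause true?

1

There are 2^5 = 32 truth assignments over (A, B, C, D, E).
Split on E. With E = true, the clauses containing E are satisfied and NOT E drops from the rest; 0 of the 2^4 = 16 assignments to the other variables satisfy what remains.
With E = false, by the same count on the reduced clause set, 1 assignment works.
(One model: A=T, B=T, C=T, D=T, E=F.)
Total: 0 + 1 = 1.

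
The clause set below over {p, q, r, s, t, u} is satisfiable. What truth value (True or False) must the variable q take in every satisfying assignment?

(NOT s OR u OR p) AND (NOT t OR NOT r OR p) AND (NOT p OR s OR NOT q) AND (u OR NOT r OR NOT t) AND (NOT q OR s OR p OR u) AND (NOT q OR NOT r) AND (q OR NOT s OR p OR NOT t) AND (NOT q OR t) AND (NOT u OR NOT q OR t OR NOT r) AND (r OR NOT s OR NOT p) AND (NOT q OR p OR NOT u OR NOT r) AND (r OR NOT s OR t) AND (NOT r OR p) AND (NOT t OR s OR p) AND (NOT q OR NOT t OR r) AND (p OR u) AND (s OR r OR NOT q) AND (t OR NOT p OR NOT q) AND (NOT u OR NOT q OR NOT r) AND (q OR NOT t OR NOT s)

False

Suppose q = true.
Unit clause (NOT r) forces r = false.
Unit clause (t) forces t = true.
Now (NOT t) is unsatisfied and unit — conflict.
So every satisfying assignment has q = False.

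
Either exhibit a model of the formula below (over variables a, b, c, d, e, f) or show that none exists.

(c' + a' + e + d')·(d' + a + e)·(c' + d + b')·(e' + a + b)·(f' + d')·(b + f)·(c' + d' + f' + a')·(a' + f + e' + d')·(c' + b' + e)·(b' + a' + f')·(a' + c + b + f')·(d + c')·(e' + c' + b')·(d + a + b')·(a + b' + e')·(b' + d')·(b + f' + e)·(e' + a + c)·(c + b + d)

Case f = 0:
The clause (b) is unit, so b = 1.
The clause (d') is unit, so d = 0.
The clause (c') is unit, so c = 0.
The clause (a) is unit, so a = 1.
No clause remains; e is free.

a: 1, b: 1, c: 0, d: 0, e: 0, f: 0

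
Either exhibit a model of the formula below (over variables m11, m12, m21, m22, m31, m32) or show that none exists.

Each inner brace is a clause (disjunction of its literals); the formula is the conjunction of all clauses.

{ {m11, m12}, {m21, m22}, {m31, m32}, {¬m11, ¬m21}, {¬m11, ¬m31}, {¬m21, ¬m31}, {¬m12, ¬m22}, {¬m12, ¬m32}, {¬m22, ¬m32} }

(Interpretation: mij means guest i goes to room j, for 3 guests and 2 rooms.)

Branch on m11: set m11 = True.
The clause (¬m21) is unit, so m21 = False.
The clause (m22) is unit, so m22 = True.
The clause (¬m31) is unit, so m31 = False.
The clause (m32) is unit, so m32 = True.
But (¬m32) is also a unit clause — contradiction.
That branch fails; take m11 = False instead.
The clause (m12) is unit, so m12 = True.
The clause (¬m22) is unit, so m22 = False.
The clause (m21) is unit, so m21 = True.
The clause (¬m31) is unit, so m31 = False.
The clause (m32) is unit, so m32 = True.
But (¬m32) is also a unit clause — contradiction.
Neither m11 = True nor m11 = False works.

UNSATISFIABLE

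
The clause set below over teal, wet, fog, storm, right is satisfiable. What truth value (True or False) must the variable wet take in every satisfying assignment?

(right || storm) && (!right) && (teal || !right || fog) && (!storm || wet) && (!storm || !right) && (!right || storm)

True

Suppose wet = false.
From the singleton clause (!right), right = false.
From the singleton clause (storm), storm = true.
Now (!storm) is unsatisfied and unit — conflict.
So every satisfying assignment has wet = True.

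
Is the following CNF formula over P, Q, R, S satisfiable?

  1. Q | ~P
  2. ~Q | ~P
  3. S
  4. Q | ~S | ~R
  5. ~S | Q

Satisfiable

The clause (S) is unit, so S = 1.
The clause (Q) is unit, so Q = 1.
The clause (~P) is unit, so P = 0.
All clauses hold; R can take either value.
A satisfying assignment: P ↦ 0,  Q ↦ 1,  R ↦ 1,  S ↦ 1.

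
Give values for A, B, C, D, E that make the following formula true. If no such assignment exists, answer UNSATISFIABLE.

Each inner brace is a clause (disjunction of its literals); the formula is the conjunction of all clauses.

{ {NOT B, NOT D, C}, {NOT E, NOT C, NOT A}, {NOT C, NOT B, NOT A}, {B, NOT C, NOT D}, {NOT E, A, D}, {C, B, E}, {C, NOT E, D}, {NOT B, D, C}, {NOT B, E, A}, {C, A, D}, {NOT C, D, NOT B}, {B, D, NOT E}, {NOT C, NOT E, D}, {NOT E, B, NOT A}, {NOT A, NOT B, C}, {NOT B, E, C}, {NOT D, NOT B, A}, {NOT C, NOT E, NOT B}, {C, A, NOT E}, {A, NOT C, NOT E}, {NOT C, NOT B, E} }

A: false, B: false, C: true, D: false, E: false

Case B = false:
Case C = true:
(NOT D) alone gives D = false.
(NOT E) alone gives E = false.
No clause remains; A is free.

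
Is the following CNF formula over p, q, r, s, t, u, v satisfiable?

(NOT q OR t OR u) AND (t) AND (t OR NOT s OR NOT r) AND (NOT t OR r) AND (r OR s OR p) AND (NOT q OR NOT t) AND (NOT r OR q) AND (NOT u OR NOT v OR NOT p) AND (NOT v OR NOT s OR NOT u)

(t) alone gives t = true.
(r) alone gives r = true.
(NOT q) alone gives q = false.
But (q) is also a unit clause — contradiction.
No assignment satisfies every clause.

No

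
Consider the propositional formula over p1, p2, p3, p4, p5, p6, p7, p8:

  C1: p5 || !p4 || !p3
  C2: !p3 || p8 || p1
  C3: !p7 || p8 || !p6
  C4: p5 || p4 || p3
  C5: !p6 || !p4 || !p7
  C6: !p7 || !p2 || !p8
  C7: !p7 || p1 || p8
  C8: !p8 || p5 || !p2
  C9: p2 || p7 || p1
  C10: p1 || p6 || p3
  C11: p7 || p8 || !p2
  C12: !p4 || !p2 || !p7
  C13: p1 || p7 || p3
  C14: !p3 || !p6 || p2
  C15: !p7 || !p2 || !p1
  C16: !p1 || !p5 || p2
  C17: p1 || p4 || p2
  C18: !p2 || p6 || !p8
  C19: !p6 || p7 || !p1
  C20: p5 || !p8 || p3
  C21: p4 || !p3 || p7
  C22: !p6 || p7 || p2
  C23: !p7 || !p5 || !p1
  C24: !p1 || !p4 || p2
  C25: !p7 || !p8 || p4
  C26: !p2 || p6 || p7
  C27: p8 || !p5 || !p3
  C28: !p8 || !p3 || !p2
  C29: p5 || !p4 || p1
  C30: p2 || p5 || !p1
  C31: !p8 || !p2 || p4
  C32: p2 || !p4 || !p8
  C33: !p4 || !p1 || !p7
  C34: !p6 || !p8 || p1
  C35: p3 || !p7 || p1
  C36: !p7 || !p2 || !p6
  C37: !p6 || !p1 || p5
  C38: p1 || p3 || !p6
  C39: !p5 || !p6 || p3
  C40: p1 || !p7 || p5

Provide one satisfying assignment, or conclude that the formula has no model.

UNSATISFIABLE

Case p5 = true:
Case p1 = false:
Case p3 = false:
From the singleton clause (p6), p6 = true.
Now (!p6) is unsatisfied and unit — conflict.
That branch fails; take p3 = true instead.
From the singleton clause (p8), p8 = true.
From the singleton clause (!p2), p2 = false.
From the singleton clause (p7), p7 = true.
From the singleton clause (!p6), p6 = false.
From the singleton clause (p4), p4 = true.
Now (!p4) is unsatisfied and unit — conflict.
Neither p3 = true nor p3 = false works.
That branch fails; take p1 = true instead.
From the singleton clause (p2), p2 = true.
From the singleton clause (!p7), p7 = false.
From the singleton clause (p8), p8 = true.
From the singleton clause (p6), p6 = true.
Now (!p6) is unsatisfied and unit — conflict.
Neither p1 = true nor p1 = false works.
That branch fails; take p5 = false instead.
Case p4 = false:
From the singleton clause (p3), p3 = true.
From the singleton clause (p7), p7 = true.
From the singleton clause (!p8), p8 = false.
From the singleton clause (p1), p1 = true.
From the singleton clause (!p6), p6 = false.
From the singleton clause (!p2), p2 = false.
Now (p2) is unsatisfied and unit — conflict.
That branch fails; take p4 = true instead.
From the singleton clause (!p3), p3 = false.
From the singleton clause (!p8), p8 = false.
From the singleton clause (p1), p1 = true.
From the singleton clause (p2), p2 = true.
From the singleton clause (p7), p7 = true.
Now (!p7) is unsatisfied and unit — conflict.
Neither p4 = true nor p4 = false works.
Neither p5 = true nor p5 = false works.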